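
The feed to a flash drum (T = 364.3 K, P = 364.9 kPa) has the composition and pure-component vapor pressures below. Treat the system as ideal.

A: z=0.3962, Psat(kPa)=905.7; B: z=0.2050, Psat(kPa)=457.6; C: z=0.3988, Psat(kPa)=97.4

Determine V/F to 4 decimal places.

V/F = 0.4029

Raoult's law: Kᵢ = Pᵢˢᵃᵗ/P = Pᵢˢᵃᵗ/364.9.
  K_A = 905.7/364.9 = 2.482050, K_B = 457.6/364.9 = 1.254042, K_C = 97.4/364.9 = 0.266922
Rachford–Rice: g(V/F) = Σ zᵢ(Kᵢ−1)/(1+V/F(Kᵢ−1)) = 0.
Check two-phase: ΣzᵢKᵢ = 1.3469 > 1 and Σzᵢ/Kᵢ = 1.8172 > 1, so g(0) = 0.3469 > 0 and g(1) = -0.8172 < 0.
Iterate (Newton) starting at V/F = 0.5:
  V/F = 0.5000: g = -0.07804, g' = -0.8316 → V/F = 0.4062
  V/F = 0.4062: g = -0.00255, g' = -0.7846 → V/F = 0.4029
Converged at V/F = 0.4029.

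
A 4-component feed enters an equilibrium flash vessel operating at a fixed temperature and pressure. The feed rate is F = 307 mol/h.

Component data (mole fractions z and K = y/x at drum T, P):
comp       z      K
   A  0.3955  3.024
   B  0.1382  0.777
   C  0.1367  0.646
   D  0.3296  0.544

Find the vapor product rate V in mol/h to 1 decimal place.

V = 221.3 mol/h

Material balance + equilibrium reduce to Σ zᵢ(Kᵢ−1)/(1+ψ(Kᵢ−1)) = 0.
Check two-phase: ΣzᵢKᵢ = 1.5710 > 1 and Σzᵢ/Kᵢ = 1.1261 > 1, so g(0) = 0.5710 > 0 and g(1) = -0.1261 < 0.
Newton–Raphson from ψ = 0.5:
  ψ = 0.5000: g = 0.10969, g' = -0.5492 → ψ = 0.6997
  ψ = 0.6997: g = 0.00973, g' = -0.4652 → ψ = 0.7206
  ψ = 0.7206: g = 0.00005, g' = -0.4607 → ψ = 0.7207
Converged at ψ = 0.7207.
Then V = ψ·F = 0.7207·307 = 221.3 mol/h and L = F − V = 85.7 mol/h.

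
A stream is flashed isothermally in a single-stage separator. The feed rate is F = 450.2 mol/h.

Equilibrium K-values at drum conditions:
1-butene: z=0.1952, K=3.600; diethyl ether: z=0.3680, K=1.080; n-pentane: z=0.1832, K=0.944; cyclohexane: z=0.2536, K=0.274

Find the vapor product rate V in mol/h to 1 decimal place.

Newton iteration, V/F⁰ = 0.32:
  V/F = 0.3200: g = 0.05546, g' = -0.6228 → V/F = 0.4090
  V/F = 0.4090: g = 0.00207, g' = -0.5831 → V/F = 0.4126
Converged at V/F = 0.4126.
Then V = V/F·F = 0.4126·450.2 = 185.8 mol/h and L = F − V = 264.4 mol/h.

V = 185.8 mol/h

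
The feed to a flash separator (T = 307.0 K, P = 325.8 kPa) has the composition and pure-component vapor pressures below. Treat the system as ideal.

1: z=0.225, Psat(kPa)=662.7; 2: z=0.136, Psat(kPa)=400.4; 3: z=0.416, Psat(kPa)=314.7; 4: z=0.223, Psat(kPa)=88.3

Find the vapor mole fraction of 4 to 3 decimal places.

Raoult's law: Kᵢ = Pᵢˢᵃᵗ/P = Pᵢˢᵃᵗ/325.8.
  K_1 = 662.7/325.8 = 2.03407, K_2 = 400.4/325.8 = 1.22897, K_3 = 314.7/325.8 = 0.96593, K_4 = 88.3/325.8 = 0.27103
Newton–Raphson from β = 0.69:
  β = 0.690: g = -0.1789, g' = -0.568 → β = 0.375
  β = 0.375: g = -0.0416, g' = -0.356 → β = 0.258
  β = 0.258: g = -0.0013, g' = -0.337 → β = 0.254
Converged at β = 0.254.
Compositions from xᵢ = zᵢ/(1+β(Kᵢ−1)), yᵢ = Kᵢxᵢ:
  1: x = 0.178, y = 0.363
  2: x = 0.129, y = 0.158
  3: x = 0.420, y = 0.405
  4: x = 0.274, y = 0.074

y_4 = 0.074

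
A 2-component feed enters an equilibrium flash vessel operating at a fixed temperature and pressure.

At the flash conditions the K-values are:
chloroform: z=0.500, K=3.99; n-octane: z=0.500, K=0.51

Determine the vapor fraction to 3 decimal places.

ψ = 0.853

Let ψ = V/F and solve Σ zᵢ(Kᵢ−1)/(1+ψ(Kᵢ−1)) = 0.
Feasibility: ΣzᵢKᵢ = 2.250, Σzᵢ/Kᵢ = 1.106 — both > 1, two phases present.
Binary case is linear: z₁(K₁−1)(1+ψ(K₂−1)) + z₂(K₂−1)(1+ψ(K₁−1)) = 0
⇒ ψ = [z₁(K₁−1)+z₂(K₂−1)] / [−(K₁−1)(K₂−1)] = 1.2500/1.4651 = 0.853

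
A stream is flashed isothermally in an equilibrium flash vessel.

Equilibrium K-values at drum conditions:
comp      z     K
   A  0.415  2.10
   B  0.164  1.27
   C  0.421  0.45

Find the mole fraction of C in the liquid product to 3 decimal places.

x_C = 0.595

Rachford–Rice: g(V/F) = Σ zᵢ(Kᵢ−1)/(1+V/F(Kᵢ−1)) = 0.
Feasibility: ΣzᵢKᵢ = 1.269, Σzᵢ/Kᵢ = 1.262 — both > 1, two phases present.
Newton–Raphson from V/F = 0.47:
  V/F = 0.470: g = 0.0279, g' = -0.459 → V/F = 0.531
Converged at V/F = 0.531.
Compositions from xᵢ = zᵢ/(1+V/F(Kᵢ−1)), yᵢ = Kᵢxᵢ:
  A: x = 0.262, y = 0.550
  B: x = 0.143, y = 0.182
  C: x = 0.595, y = 0.268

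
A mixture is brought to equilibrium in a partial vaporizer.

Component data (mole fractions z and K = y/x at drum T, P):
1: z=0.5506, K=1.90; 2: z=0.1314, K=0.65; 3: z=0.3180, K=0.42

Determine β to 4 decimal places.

Let β = V/F and solve Σ zᵢ(Kᵢ−1)/(1+β(Kᵢ−1)) = 0.
Feasibility: ΣzᵢKᵢ = 1.2651, Σzᵢ/Kᵢ = 1.2491 — both > 1, two phases present.
Newton iteration, β⁰ = 0.45:
  β = 0.4500: g = 0.04853, g' = -0.4445 → β = 0.5592
  β = 0.5592: g = -0.00051, g' = -0.4566 → β = 0.5581
Converged at β = 0.5581.

β = 0.5581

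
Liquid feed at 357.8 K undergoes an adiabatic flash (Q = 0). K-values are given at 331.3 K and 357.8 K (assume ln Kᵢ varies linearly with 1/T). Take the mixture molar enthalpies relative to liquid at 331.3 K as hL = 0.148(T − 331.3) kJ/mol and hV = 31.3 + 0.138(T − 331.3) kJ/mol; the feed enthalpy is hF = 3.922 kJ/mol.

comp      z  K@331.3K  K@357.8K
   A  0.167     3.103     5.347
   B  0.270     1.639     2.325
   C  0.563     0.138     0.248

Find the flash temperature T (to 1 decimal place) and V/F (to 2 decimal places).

Adiabatic flash: solve Rachford–Rice at each trial T, then check hF = ψ·hV(T) + (1−ψ)·hL(T).
  T = 331.3 K: K = (3.103, 1.639, 0.138), RR gives ψ = 0.031, H_out = 0.977 kJ/mol
  T = 357.8 K: K = (5.347, 2.325, 0.248), RR gives ψ = 0.318, H_out = 13.791 kJ/mol
  T = 344.6 K: K = (4.120, 1.967, 0.187), RR gives ψ = 0.195, H_out = 8.042 kJ/mol
  T = 338.0 K: K = (3.589, 1.800, 0.161), RR gives ψ = 0.122, H_out = 4.789 kJ/mol
  T = 334.6 K: K = (3.336, 1.717, 0.149), RR gives ψ = 0.078, H_out = 2.935 kJ/mol
  T = 336.3 K: K = (3.461, 1.758, 0.155), RR gives ψ = 0.100, H_out = 3.880 kJ/mol
Linear interpolation between T = 336.3 (H_out = 3.880) and T = 338.0 (H_out = 4.789) on hF = 3.922 gives T ≈ 336.4 K, at which ψ = 0.10.

T = 336.4 K, V/F = 0.10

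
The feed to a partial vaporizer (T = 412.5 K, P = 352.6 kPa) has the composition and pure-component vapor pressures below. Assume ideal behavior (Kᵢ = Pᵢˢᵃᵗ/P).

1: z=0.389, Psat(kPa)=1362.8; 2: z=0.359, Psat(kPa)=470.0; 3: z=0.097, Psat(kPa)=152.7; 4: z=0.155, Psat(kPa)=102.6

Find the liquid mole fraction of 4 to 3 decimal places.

Raoult's law: Kᵢ = Pᵢˢᵃᵗ/P = Pᵢˢᵃᵗ/352.6.
  K_1 = 1362.8/352.6 = 3.86500, K_2 = 470.0/352.6 = 1.33296, K_3 = 152.7/352.6 = 0.43307, K_4 = 102.6/352.6 = 0.29098
Material balance + equilibrium reduce to Σ zᵢ(Kᵢ−1)/(1+β(Kᵢ−1)) = 0.
Check two-phase: ΣzᵢKᵢ = 2.069 > 1 and Σzᵢ/Kᵢ = 1.127 > 1, so g(0) = 1.069 > 0 and g(1) = -0.127 < 0.
Newton iteration, β⁰ = 0.53:
  β = 0.530: g = 0.2895, g' = -0.796 → β = 0.894
  β = 0.894: g = -0.0063, g' = -0.984 → β = 0.887
Converged at β = 0.887.
Compositions from xᵢ = zᵢ/(1+β(Kᵢ−1)), yᵢ = Kᵢxᵢ:
  1: x = 0.110, y = 0.424
  2: x = 0.277, y = 0.369
  3: x = 0.195, y = 0.085
  4: x = 0.418, y = 0.122

x_4 = 0.418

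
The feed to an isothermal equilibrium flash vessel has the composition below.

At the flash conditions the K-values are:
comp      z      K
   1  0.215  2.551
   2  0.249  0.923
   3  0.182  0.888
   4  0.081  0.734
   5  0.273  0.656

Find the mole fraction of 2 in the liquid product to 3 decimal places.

x_2 = 0.260

Rachford–Rice: g(V/F) = Σ zᵢ(Kᵢ−1)/(1+V/F(Kᵢ−1)) = 0.
g(0) = ΣzᵢKᵢ − 1 = 0.178 and g(1) = 1 − Σzᵢ/Kᵢ = -0.086, so a root lies in (0, 1).
Newton iteration, V/F⁰ = 0.55:
  V/F = 0.550: g = -0.0029, g' = -0.212 → V/F = 0.537
Converged at V/F = 0.537.
Compositions from xᵢ = zᵢ/(1+V/F(Kᵢ−1)), yᵢ = Kᵢxᵢ:
  1: x = 0.117, y = 0.299
  2: x = 0.260, y = 0.240
  3: x = 0.194, y = 0.172
  4: x = 0.094, y = 0.069
  5: x = 0.335, y = 0.220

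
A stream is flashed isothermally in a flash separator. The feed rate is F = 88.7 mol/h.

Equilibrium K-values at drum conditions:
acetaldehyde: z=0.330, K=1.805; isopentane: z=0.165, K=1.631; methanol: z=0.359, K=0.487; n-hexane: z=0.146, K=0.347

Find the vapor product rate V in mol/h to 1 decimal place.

V = 19.1 mol/h

Material balance + equilibrium reduce to Σ zᵢ(Kᵢ−1)/(1+ψ(Kᵢ−1)) = 0.
g(0) = ΣzᵢKᵢ − 1 = 0.090 and g(1) = 1 − Σzᵢ/Kᵢ = -0.442, so a root lies in (0, 1).
Iterate (Newton) starting at ψ = 0.5:
  ψ = 0.500: g = -0.1207, g' = -0.455 → ψ = 0.235
  ψ = 0.235: g = -0.0078, g' = -0.410 → ψ = 0.216
Converged at ψ = 0.216.
Then V = ψ·F = 0.2156·88.7 = 19.1 mol/h and L = F − V = 69.6 mol/h.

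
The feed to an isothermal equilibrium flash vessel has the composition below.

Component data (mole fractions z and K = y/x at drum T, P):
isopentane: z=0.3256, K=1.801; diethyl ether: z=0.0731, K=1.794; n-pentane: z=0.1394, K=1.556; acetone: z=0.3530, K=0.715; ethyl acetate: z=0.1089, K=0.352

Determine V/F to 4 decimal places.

Iterate (Newton) starting at V/F = 0.56:
  V/F = 0.5600: g = 0.04886, g' = -0.2999 → V/F = 0.7229
  V/F = 0.7229: g = -0.00213, g' = -0.3316 → V/F = 0.7165
  V/F = 0.7165: g = -0.00001, g' = -0.3297 → V/F = 0.7164
Converged at V/F = 0.7164.

V/F = 0.7164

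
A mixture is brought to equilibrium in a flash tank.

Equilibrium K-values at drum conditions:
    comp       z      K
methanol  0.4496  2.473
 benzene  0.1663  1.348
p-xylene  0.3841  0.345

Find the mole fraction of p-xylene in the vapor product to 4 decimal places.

Newton–Raphson from V/F = 0.5:
  V/F = 0.5000: g = 0.05657, g' = -0.7025 → V/F = 0.5805
  V/F = 0.5805: g = -0.00080, g' = -0.7264 → V/F = 0.5794
Converged at V/F = 0.5794.
Compositions from xᵢ = zᵢ/(1+V/F(Kᵢ−1)), yᵢ = Kᵢxᵢ:
  methanol: x = 0.2426, y = 0.5999
  benzene: x = 0.1384, y = 0.1866
  p-xylene: x = 0.6190, y = 0.2136

y_p-xylene = 0.2136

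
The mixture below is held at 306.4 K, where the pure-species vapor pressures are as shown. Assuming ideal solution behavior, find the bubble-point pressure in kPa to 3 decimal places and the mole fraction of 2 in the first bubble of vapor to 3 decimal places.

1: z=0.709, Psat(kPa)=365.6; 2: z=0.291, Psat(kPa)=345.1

Pbub = 359.635 kPa, y_2 = 0.279

At the bubble point ψ → 0, so ΣzᵢKᵢ = 1 with Kᵢ = Pᵢˢᵃᵗ/P ⇒ P = ΣzᵢPᵢˢᵃᵗ.
P = 0.709·365.6 + 0.291·345.1 = 359.635 kPa
yᵢ = zᵢPᵢˢᵃᵗ/P ⇒ y_2 = 0.291·345.1/359.635 = 0.279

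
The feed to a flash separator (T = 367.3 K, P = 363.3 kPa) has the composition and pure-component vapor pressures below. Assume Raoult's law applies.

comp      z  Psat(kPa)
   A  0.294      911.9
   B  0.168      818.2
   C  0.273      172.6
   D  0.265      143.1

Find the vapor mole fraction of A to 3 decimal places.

Raoult's law: Kᵢ = Pᵢˢᵃᵗ/P = Pᵢˢᵃᵗ/363.3.
  K_A = 911.9/363.3 = 2.51005, K_B = 818.2/363.3 = 2.25213, K_C = 172.6/363.3 = 0.47509, K_D = 143.1/363.3 = 0.39389
Material balance + equilibrium reduce to Σ zᵢ(Kᵢ−1)/(1+ψ(Kᵢ−1)) = 0.
Check two-phase: ΣzᵢKᵢ = 1.350 > 1 and Σzᵢ/Kᵢ = 1.439 > 1, so g(0) = 0.350 > 0 and g(1) = -0.439 < 0.
Newton iteration, ψ⁰ = 0.56:
  ψ = 0.560: g = -0.0819, g' = -0.662 → ψ = 0.436
  ψ = 0.436: g = -0.0005, g' = -0.660 → ψ = 0.435
Converged at ψ = 0.435.
Compositions from xᵢ = zᵢ/(1+ψ(Kᵢ−1)), yᵢ = Kᵢxᵢ:
  A: x = 0.177, y = 0.445
  B: x = 0.109, y = 0.245
  C: x = 0.354, y = 0.168
  D: x = 0.360, y = 0.142

y_A = 0.445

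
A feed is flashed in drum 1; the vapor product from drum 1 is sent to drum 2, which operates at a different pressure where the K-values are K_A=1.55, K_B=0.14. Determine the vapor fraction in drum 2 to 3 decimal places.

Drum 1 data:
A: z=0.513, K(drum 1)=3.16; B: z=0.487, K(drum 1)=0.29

Drum 1:
Binary case is linear: z₁(K₁−1)(1+ψ₁(K₂−1)) + z₂(K₂−1)(1+ψ₁(K₁−1)) = 0
⇒ ψ₁ = [z₁(K₁−1)+z₂(K₂−1)] / [−(K₁−1)(K₂−1)] = 0.7623/1.5336 = 0.497
Drum-1 compositions:
  A: x = 0.247, y = 0.782
  B: x = 0.753, y = 0.218
Drum-2 feed = drum-1 vapor: z₂ = (0.7817, 0.2183).
Drum 2:
Material balance + equilibrium reduce to Σ zᵢ(Kᵢ−1)/(1+ψ₂(Kᵢ−1)) = 0.
g(0) = ΣzᵢKᵢ − 1 = 0.242 and g(1) = 1 − Σzᵢ/Kᵢ = -1.063, so a root lies in (0, 1).
Binary case is linear: z₁(K₁−1)(1+ψ₂(K₂−1)) + z₂(K₂−1)(1+ψ₂(K₁−1)) = 0
⇒ ψ₂ = [z₁(K₁−1)+z₂(K₂−1)] / [−(K₁−1)(K₂−1)] = 0.2423/0.4730 = 0.512
  A: x = 0.610, y = 0.945
  B: x = 0.390, y = 0.055

V/F (drum 2) = 0.512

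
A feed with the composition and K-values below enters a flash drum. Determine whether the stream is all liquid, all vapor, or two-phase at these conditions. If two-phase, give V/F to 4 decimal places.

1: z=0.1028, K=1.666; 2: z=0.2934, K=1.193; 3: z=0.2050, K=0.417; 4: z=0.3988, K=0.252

all liquid

ΣzᵢKᵢ = 0.7073; Σzᵢ/Kᵢ = 2.3818.
Since ΣzᵢKᵢ < 1 the mixture is below its bubble point — single liquid phase.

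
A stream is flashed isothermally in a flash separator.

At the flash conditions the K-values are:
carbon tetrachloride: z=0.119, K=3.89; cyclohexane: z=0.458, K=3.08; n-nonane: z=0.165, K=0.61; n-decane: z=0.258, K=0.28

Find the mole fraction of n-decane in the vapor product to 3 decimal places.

y_n-decane = 0.154

Rachford–Rice: g(ψ) = Σ zᵢ(Kᵢ−1)/(1+ψ(Kᵢ−1)) = 0.
Feasibility: ΣzᵢKᵢ = 2.046, Σzᵢ/Kᵢ = 1.371 — both > 1, two phases present.
Iterate (Newton) starting at ψ = 0.5:
  ψ = 0.500: g = 0.2375, g' = -1.008 → ψ = 0.736
  ψ = 0.736: g = 0.0013, g' = -1.065 → ψ = 0.737
Converged at ψ = 0.737.
Compositions from xᵢ = zᵢ/(1+ψ(Kᵢ−1)), yᵢ = Kᵢxᵢ:
  carbon tetrachloride: x = 0.038, y = 0.148
  cyclohexane: x = 0.181, y = 0.557
  n-nonane: x = 0.232, y = 0.141
  n-decane: x = 0.550, y = 0.154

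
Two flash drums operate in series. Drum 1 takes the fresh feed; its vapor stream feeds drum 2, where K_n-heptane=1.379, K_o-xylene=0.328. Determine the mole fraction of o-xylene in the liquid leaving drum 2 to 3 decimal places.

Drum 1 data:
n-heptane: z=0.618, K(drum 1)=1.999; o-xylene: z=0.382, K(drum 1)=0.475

Drum 1:
Let ψ₁ = V/F and solve Σ zᵢ(Kᵢ−1)/(1+ψ₁(Kᵢ−1)) = 0.
Check two-phase: ΣzᵢKᵢ = 1.417 > 1 and Σzᵢ/Kᵢ = 1.113 > 1, so g(0) = 0.417 > 0 and g(1) = -0.113 < 0.
Iterate (Newton) starting at ψ₁ = 0.56:
  ψ₁ = 0.560: g = 0.1118, g' = -0.465 → ψ₁ = 0.801
  ψ₁ = 0.801: g = -0.0029, g' = -0.504 → ψ₁ = 0.795
Converged at ψ₁ = 0.795.
Drum-1 compositions:
  n-heptane: x = 0.344, y = 0.689
  o-xylene: x = 0.656, y = 0.311
Drum-2 feed = drum-1 vapor: z₂ = (0.6886, 0.3114).
Drum 2:
Rachford–Rice: g(ψ₂) = Σ zᵢ(Kᵢ−1)/(1+ψ₂(Kᵢ−1)) = 0.
Feasibility: ΣzᵢKᵢ = 1.052, Σzᵢ/Kᵢ = 1.449 — both > 1, two phases present.
Newton–Raphson from ψ₂ = 0.41:
  ψ₂ = 0.410: g = -0.0629, g' = -0.342 → ψ₂ = 0.226
  ψ₂ = 0.226: g = -0.0063, g' = -0.279 → ψ₂ = 0.203
Converged at ψ₂ = 0.203.
  n-heptane: x = 0.639, y = 0.882
  o-xylene: x = 0.361, y = 0.118

x_o-xylene (drum 2) = 0.361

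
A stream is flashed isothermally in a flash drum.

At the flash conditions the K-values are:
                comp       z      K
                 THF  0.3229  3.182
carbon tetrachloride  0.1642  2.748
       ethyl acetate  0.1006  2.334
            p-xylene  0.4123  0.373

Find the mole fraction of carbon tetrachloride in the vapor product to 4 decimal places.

y_carbon tetrachloride = 0.2001

Newton–Raphson from ψ = 0.32:
  ψ = 0.3200: g = 0.36960, g' = -1.0810 → ψ = 0.6619
  ψ = 0.6619: g = 0.05067, g' = -0.8893 → ψ = 0.7189
  ψ = 0.7189: g = -0.00066, g' = -0.9155 → ψ = 0.7182
Converged at ψ = 0.7182.
Compositions from xᵢ = zᵢ/(1+ψ(Kᵢ−1)), yᵢ = Kᵢxᵢ:
  THF: x = 0.1258, y = 0.4003
  carbon tetrachloride: x = 0.0728, y = 0.2001
  ethyl acetate: x = 0.0514, y = 0.1199
  p-xylene: x = 0.7500, y = 0.2798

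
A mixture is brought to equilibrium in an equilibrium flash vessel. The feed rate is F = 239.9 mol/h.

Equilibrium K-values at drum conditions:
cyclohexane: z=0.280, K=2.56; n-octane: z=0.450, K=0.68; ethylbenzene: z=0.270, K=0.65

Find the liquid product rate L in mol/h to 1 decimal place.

Newton iteration, ψ⁰ = 0.5:
  ψ = 0.500: g = -0.0406, g' = -0.329 → ψ = 0.377
  ψ = 0.377: g = 0.0026, g' = -0.374 → ψ = 0.383
  ψ = 0.383: g = 0.0000, g' = -0.371 → ψ = 0.384
Converged at ψ = 0.384.
Then V = ψ·F = 0.3835·239.9 = 92.0 mol/h and L = F − V = 147.9 mol/h.

L = 147.9 mol/h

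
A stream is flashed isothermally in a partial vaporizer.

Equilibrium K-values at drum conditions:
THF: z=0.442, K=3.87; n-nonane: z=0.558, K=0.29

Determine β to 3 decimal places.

Material balance + equilibrium reduce to Σ zᵢ(Kᵢ−1)/(1+β(Kᵢ−1)) = 0.
g(0) = ΣzᵢKᵢ − 1 = 0.872 and g(1) = 1 − Σzᵢ/Kᵢ = -1.038, so a root lies in (0, 1).
Newton iteration, β⁰ = 0.5:
  β = 0.500: g = -0.0933, g' = -1.290 → β = 0.428
Converged at β = 0.428.

β = 0.428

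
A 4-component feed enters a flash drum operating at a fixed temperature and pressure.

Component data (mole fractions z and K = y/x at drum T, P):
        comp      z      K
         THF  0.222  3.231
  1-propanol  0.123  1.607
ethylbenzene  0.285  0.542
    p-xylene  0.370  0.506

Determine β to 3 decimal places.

β = 0.291

Rachford–Rice: g(β) = Σ zᵢ(Kᵢ−1)/(1+β(Kᵢ−1)) = 0.
g(0) = ΣzᵢKᵢ − 1 = 0.257 and g(1) = 1 − Σzᵢ/Kᵢ = -0.402, so a root lies in (0, 1).
Iterate (Newton) starting at β = 0.5:
  β = 0.500: g = -0.1206, g' = -0.533 → β = 0.274
  β = 0.274: g = 0.0109, g' = -0.658 → β = 0.290
  β = 0.290: g = 0.0001, g' = -0.642 → β = 0.291
Converged at β = 0.291.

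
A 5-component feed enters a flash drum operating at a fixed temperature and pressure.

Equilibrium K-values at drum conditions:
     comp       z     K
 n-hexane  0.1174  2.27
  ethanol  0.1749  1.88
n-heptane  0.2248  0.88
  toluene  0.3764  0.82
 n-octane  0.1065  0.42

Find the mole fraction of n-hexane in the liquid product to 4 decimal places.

x_n-hexane = 0.0699

Let ψ = V/F and solve Σ zᵢ(Kᵢ−1)/(1+ψ(Kᵢ−1)) = 0.
Feasibility: ΣzᵢKᵢ = 1.1465, Σzᵢ/Kᵢ = 1.1128 — both > 1, two phases present.
Newton–Raphson from ψ = 0.5:
  ψ = 0.5000: g = 0.00792, g' = -0.2256 → ψ = 0.5351
  ψ = 0.5351: g = 0.00004, g' = -0.2237 → ψ = 0.5353
Converged at ψ = 0.5353.
Compositions from xᵢ = zᵢ/(1+ψ(Kᵢ−1)), yᵢ = Kᵢxᵢ:
  n-hexane: x = 0.0699, y = 0.1586
  ethanol: x = 0.1189, y = 0.2235
  n-heptane: x = 0.2402, y = 0.2114
  toluene: x = 0.4165, y = 0.3416
  n-octane: x = 0.1545, y = 0.0649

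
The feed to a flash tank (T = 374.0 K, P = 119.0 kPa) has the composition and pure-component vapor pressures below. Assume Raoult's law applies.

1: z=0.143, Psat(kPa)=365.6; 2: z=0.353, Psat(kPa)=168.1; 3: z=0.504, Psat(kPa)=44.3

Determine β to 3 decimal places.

β = 0.172

Raoult's law: Kᵢ = Pᵢˢᵃᵗ/P = Pᵢˢᵃᵗ/119.0.
  K_1 = 365.6/119.0 = 3.07227, K_2 = 168.1/119.0 = 1.41261, K_3 = 44.3/119.0 = 0.37227
Let β = V/F and solve Σ zᵢ(Kᵢ−1)/(1+β(Kᵢ−1)) = 0.
Check two-phase: ΣzᵢKᵢ = 1.126 > 1 and Σzᵢ/Kᵢ = 1.650 > 1, so g(0) = 0.126 > 0 and g(1) = -0.650 < 0.
Newton iteration, β⁰ = 0.38:
  β = 0.380: g = -0.1238, g' = -0.580 → β = 0.166
  β = 0.166: g = 0.0033, g' = -0.640 → β = 0.172
Converged at β = 0.172.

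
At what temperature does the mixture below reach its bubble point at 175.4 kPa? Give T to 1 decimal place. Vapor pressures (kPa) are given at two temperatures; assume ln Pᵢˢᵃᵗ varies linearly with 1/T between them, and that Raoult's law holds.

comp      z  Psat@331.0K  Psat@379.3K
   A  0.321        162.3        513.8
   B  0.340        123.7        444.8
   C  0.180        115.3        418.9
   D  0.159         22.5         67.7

Bubble-point temperature: ΣzᵢPᵢˢᵃᵗ(T) = P. Interpolate ln Pᵢˢᵃᵗ = aᵢ + bᵢ/T.
  T = 331.0 K: ΣzᵢPᵢˢᵃᵗ = 118.49 kPa
  T = 379.3 K: ΣzᵢPᵢˢᵃᵗ = 402.33 kPa
  T = 355.1 K: ΣzᵢPᵢˢᵃᵗ = 227.19 kPa
  T = 343.1 K: ΣzᵢPᵢˢᵃᵗ = 166.15 kPa
  T = 349.1 K: ΣzᵢPᵢˢᵃᵗ = 194.80 kPa
  T = 346.1 K: ΣzᵢPᵢˢᵃᵗ = 180.03 kPa
  T = 344.6 K: ΣzᵢPᵢˢᵃᵗ = 172.98 kPa
Interpolating between 344.6 K and 346.1 K gives T ≈ 345.1 K.

T = 345.1 K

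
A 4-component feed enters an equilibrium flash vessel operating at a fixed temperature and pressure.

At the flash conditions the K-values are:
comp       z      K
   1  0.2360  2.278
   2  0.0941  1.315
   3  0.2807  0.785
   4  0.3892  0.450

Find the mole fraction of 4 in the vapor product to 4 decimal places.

Material balance + equilibrium reduce to Σ zᵢ(Kᵢ−1)/(1+V/F(Kᵢ−1)) = 0.
Feasibility: ΣzᵢKᵢ = 1.0568, Σzᵢ/Kᵢ = 1.3976 — both > 1, two phases present.
Newton–Raphson from V/F = 0.6:
  V/F = 0.6000: g = -0.19314, g' = -0.4095 → V/F = 0.1283
  V/F = 0.1283: g = -0.00476, g' = -0.4431 → V/F = 0.1176
Converged at V/F = 0.1176.
Compositions from xᵢ = zᵢ/(1+V/F(Kᵢ−1)), yᵢ = Kᵢxᵢ:
  1: x = 0.2052, y = 0.4674
  2: x = 0.0907, y = 0.1193
  3: x = 0.2880, y = 0.2261
  4: x = 0.4161, y = 0.1873

y_4 = 0.1873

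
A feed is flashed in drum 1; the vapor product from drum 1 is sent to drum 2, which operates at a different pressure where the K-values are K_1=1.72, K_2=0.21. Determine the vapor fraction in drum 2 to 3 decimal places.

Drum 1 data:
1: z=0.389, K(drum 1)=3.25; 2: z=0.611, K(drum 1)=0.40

V/F (drum 2) = 0.427

Drum 1:
Newton iteration, ψ₁⁰ = 0.38:
  ψ₁ = 0.380: g = -0.0030, g' = -0.941 → ψ₁ = 0.377
Converged at ψ₁ = 0.377.
Drum-1 compositions:
  1: x = 0.211, y = 0.684
  2: x = 0.789, y = 0.316
Drum-2 feed = drum-1 vapor: z₂ = (0.6842, 0.3158).
Drum 2:
Binary case is linear: z₁(K₁−1)(1+ψ₂(K₂−1)) + z₂(K₂−1)(1+ψ₂(K₁−1)) = 0
⇒ ψ₂ = [z₁(K₁−1)+z₂(K₂−1)] / [−(K₁−1)(K₂−1)] = 0.2432/0.5688 = 0.427
  1: x = 0.523, y = 0.900
  2: x = 0.477, y = 0.100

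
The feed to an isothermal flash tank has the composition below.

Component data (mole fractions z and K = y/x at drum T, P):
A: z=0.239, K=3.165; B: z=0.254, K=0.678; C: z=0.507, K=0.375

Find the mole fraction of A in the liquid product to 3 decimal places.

x_A = 0.195

Newton iteration, ψ⁰ = 0.43:
  ψ = 0.430: g = -0.2603, g' = -0.706 → ψ = 0.061
  ψ = 0.061: g = 0.0437, g' = -1.114 → ψ = 0.101
  ψ = 0.101: g = 0.0022, g' = -1.009 → ψ = 0.103
Converged at ψ = 0.103.
Compositions from xᵢ = zᵢ/(1+ψ(Kᵢ−1)), yᵢ = Kᵢxᵢ:
  A: x = 0.195, y = 0.619
  B: x = 0.263, y = 0.178
  C: x = 0.542, y = 0.203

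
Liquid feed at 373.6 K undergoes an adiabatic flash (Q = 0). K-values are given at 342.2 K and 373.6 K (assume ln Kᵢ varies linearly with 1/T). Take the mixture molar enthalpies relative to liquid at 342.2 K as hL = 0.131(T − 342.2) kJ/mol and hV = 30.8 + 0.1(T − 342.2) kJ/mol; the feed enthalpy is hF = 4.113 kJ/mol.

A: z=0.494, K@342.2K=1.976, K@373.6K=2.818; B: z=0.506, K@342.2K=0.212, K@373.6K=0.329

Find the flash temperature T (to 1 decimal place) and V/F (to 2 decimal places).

Adiabatic flash: solve Rachford–Rice at each trial T, then check hF = ψ·hV(T) + (1−ψ)·hL(T).
  T = 342.2 K: K = (1.976, 0.212), RR gives ψ = 0.108, H_out = 3.341 kJ/mol
  T = 373.6 K: K = (2.818, 0.329), RR gives ψ = 0.458, H_out = 17.771 kJ/mol
  T = 357.9 K: K = (2.378, 0.267), RR gives ψ = 0.306, H_out = 11.347 kJ/mol
  T = 350.0 K: K = (2.171, 0.238), RR gives ψ = 0.216, H_out = 7.633 kJ/mol
  T = 346.1 K: K = (2.072, 0.225), RR gives ψ = 0.165, H_out = 5.586 kJ/mol
  T = 344.1 K: K = (2.023, 0.218), RR gives ψ = 0.137, H_out = 4.463 kJ/mol
Linear interpolation between T = 342.2 (H_out = 3.341) and T = 344.1 (H_out = 4.463) on hF = 4.113 gives T ≈ 343.5 K, at which ψ = 0.13.

T = 343.5 K, V/F = 0.13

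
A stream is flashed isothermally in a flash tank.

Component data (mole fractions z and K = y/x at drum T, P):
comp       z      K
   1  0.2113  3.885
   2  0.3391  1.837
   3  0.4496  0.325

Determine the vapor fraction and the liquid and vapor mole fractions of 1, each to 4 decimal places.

ψ = 0.4904, x_1 = 0.0875, y_1 = 0.3399

Newton–Raphson from ψ = 0.5:
  ψ = 0.5000: g = -0.00841, g' = -0.8796 → ψ = 0.4904
Converged at ψ = 0.4904.
Compositions from xᵢ = zᵢ/(1+ψ(Kᵢ−1)), yᵢ = Kᵢxᵢ:
  1: x = 0.0875, y = 0.3399
  2: x = 0.2404, y = 0.4416
  3: x = 0.6721, y = 0.2184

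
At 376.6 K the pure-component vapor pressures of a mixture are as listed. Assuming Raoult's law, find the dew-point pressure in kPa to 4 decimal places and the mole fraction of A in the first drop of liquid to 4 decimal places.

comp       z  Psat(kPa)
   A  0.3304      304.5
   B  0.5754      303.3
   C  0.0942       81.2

Pdew = 241.4125 kPa, x_A = 0.2619

At the dew point ψ → 1, so Σzᵢ/Kᵢ = 1 with Kᵢ = Pᵢˢᵃᵗ/P ⇒ 1/P = Σzᵢ/Pᵢˢᵃᵗ.
1/P = 0.3304/304.5 + 0.5754/303.3 + 0.0942/81.2 = 0.0041423 ⇒ P = 241.4125 kPa
xᵢ = zᵢP/Pᵢˢᵃᵗ ⇒ x_A = 0.3304·241.4125/304.5 = 0.2619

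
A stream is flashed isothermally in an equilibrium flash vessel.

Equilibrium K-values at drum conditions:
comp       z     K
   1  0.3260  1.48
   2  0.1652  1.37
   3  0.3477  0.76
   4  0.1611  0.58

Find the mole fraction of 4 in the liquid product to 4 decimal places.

x_4 = 0.2018

Newton–Raphson from β = 0.5:
  β = 0.5000: g = -0.00270, g' = -0.1364 → β = 0.4802
Converged at β = 0.4802.
Compositions from xᵢ = zᵢ/(1+β(Kᵢ−1)), yᵢ = Kᵢxᵢ:
  1: x = 0.2649, y = 0.3921
  2: x = 0.1403, y = 0.1922
  3: x = 0.3930, y = 0.2987
  4: x = 0.2018, y = 0.1170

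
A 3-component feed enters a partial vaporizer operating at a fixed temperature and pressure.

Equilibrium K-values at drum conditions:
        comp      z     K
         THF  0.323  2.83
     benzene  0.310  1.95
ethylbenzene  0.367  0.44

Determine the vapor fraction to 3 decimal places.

Let ψ = V/F and solve Σ zᵢ(Kᵢ−1)/(1+ψ(Kᵢ−1)) = 0.
Feasibility: ΣzᵢKᵢ = 1.680, Σzᵢ/Kᵢ = 1.107 — both > 1, two phases present.
Newton iteration, ψ⁰ = 0.5:
  ψ = 0.500: g = 0.2229, g' = -0.646 → ψ = 0.845
  ψ = 0.845: g = 0.0052, g' = -0.668 → ψ = 0.853
Converged at ψ = 0.853.

ψ = 0.853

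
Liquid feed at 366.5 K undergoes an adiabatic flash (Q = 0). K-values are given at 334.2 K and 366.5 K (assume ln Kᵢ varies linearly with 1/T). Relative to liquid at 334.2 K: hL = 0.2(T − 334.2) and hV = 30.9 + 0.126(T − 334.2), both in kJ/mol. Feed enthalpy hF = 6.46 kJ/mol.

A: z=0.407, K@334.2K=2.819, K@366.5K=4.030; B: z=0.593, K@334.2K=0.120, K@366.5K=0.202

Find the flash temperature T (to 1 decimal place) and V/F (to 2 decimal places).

Adiabatic flash: solve Rachford–Rice at each trial T, then check hF = ψ·hV(T) + (1−ψ)·hL(T).
  T = 334.2 K: K = (2.819, 0.120), RR gives ψ = 0.136, H_out = 4.218 kJ/mol
  T = 366.5 K: K = (4.030, 0.202), RR gives ψ = 0.314, H_out = 15.421 kJ/mol
  T = 350.4 K: K = (3.400, 0.158), RR gives ψ = 0.236, H_out = 10.254 kJ/mol
  T = 342.3 K: K = (3.103, 0.138), RR gives ψ = 0.190, H_out = 7.382 kJ/mol
  T = 338.2 K: K = (2.957, 0.129), RR gives ψ = 0.164, H_out = 5.824 kJ/mol
  T = 340.2 K: K = (3.028, 0.133), RR gives ψ = 0.177, H_out = 6.595 kJ/mol
Linear interpolation between T = 338.2 (H_out = 5.824) and T = 340.2 (H_out = 6.595) on hF = 6.46 gives T ≈ 339.8 K, at which ψ = 0.17.

T = 339.8 K, V/F = 0.17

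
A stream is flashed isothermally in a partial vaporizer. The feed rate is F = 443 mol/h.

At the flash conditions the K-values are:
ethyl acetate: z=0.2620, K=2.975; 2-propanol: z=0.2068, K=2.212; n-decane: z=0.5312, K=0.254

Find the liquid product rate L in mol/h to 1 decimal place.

Rachford–Rice: g(V/F) = Σ zᵢ(Kᵢ−1)/(1+V/F(Kᵢ−1)) = 0.
g(0) = ΣzᵢKᵢ − 1 = 0.3718 and g(1) = 1 − Σzᵢ/Kᵢ = -1.2729, so a root lies in (0, 1).
Newton iteration, V/F⁰ = 0.5:
  V/F = 0.5000: g = -0.21560, g' = -1.1285 → V/F = 0.3089
  V/F = 0.3089: g = -0.01123, g' = -1.0542 → V/F = 0.2983
Converged at V/F = 0.2983.
Then V = V/F·F = 0.2983·443 = 132.1 mol/h and L = F − V = 310.9 mol/h.

L = 310.9 mol/h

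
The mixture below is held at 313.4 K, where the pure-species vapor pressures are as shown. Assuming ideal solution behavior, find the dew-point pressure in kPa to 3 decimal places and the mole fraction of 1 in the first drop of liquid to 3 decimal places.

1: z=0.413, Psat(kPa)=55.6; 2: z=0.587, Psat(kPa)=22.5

Pdew = 29.836 kPa, x_1 = 0.222

At the dew point ψ → 1, so Σzᵢ/Kᵢ = 1 with Kᵢ = Pᵢˢᵃᵗ/P ⇒ 1/P = Σzᵢ/Pᵢˢᵃᵗ.
1/P = 0.413/55.6 + 0.587/22.5 = 0.033517 ⇒ P = 29.836 kPa
xᵢ = zᵢP/Pᵢˢᵃᵗ ⇒ x_1 = 0.413·29.836/55.6 = 0.222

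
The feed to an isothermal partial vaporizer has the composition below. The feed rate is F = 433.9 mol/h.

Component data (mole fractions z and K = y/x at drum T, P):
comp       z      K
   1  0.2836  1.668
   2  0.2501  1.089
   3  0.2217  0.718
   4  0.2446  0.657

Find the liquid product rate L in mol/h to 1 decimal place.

Material balance + equilibrium reduce to Σ zᵢ(Kᵢ−1)/(1+β(Kᵢ−1)) = 0.
Check two-phase: ΣzᵢKᵢ = 1.0653 > 1 and Σzᵢ/Kᵢ = 1.0808 > 1, so g(0) = 0.0653 > 0 and g(1) = -0.0808 < 0.
Newton–Raphson from β = 0.5:
  β = 0.5000: g = -0.01072, g' = -0.1387 → β = 0.4227
  β = 0.4227: g = 0.00008, g' = -0.1409 → β = 0.4233
Converged at β = 0.4233.
Then V = β·F = 0.4233·433.9 = 183.6 mol/h and L = F − V = 250.3 mol/h.

L = 250.3 mol/h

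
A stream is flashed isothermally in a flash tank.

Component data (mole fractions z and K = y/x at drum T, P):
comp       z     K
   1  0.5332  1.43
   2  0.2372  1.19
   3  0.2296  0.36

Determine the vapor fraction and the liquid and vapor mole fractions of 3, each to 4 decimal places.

Let ψ = V/F and solve Σ zᵢ(Kᵢ−1)/(1+ψ(Kᵢ−1)) = 0.
Check two-phase: ΣzᵢKᵢ = 1.1274 > 1 and Σzᵢ/Kᵢ = 1.2100 > 1, so g(0) = 0.1274 > 0 and g(1) = -0.2100 < 0.
Newton–Raphson from ψ = 0.5:
  ψ = 0.5000: g = 0.01377, g' = -0.2773 → ψ = 0.5497
  ψ = 0.5497: g = -0.00043, g' = -0.2953 → ψ = 0.5482
Converged at ψ = 0.5482.
Compositions from xᵢ = zᵢ/(1+ψ(Kᵢ−1)), yᵢ = Kᵢxᵢ:
  1: x = 0.4315, y = 0.6170
  2: x = 0.2148, y = 0.2556
  3: x = 0.3537, y = 0.1273

ψ = 0.5482, x_3 = 0.3537, y_3 = 0.1273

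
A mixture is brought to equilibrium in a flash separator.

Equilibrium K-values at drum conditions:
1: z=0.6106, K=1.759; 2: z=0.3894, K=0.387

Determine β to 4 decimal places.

β = 0.4830

Binary case is linear: z₁(K₁−1)(1+β(K₂−1)) + z₂(K₂−1)(1+β(K₁−1)) = 0
⇒ β = [z₁(K₁−1)+z₂(K₂−1)] / [−(K₁−1)(K₂−1)] = 0.22474/0.46527 = 0.4830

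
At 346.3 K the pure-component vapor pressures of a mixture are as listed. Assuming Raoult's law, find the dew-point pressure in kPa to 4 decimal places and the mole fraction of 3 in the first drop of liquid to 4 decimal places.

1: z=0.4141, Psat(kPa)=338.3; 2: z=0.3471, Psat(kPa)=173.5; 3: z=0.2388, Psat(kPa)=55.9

At the dew point ψ → 1, so Σzᵢ/Kᵢ = 1 with Kᵢ = Pᵢˢᵃᵗ/P ⇒ 1/P = Σzᵢ/Pᵢˢᵃᵗ.
1/P = 0.4141/338.3 + 0.3471/173.5 + 0.2388/55.9 = 0.0074966 ⇒ P = 133.3947 kPa
xᵢ = zᵢP/Pᵢˢᵃᵗ ⇒ x_3 = 0.2388·133.3947/55.9 = 0.5699

Pdew = 133.3947 kPa, x_3 = 0.5699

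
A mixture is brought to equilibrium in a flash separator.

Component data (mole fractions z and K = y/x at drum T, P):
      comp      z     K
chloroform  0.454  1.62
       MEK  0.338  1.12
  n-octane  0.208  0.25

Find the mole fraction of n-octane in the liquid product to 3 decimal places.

Rachford–Rice: g(β) = Σ zᵢ(Kᵢ−1)/(1+β(Kᵢ−1)) = 0.
g(0) = ΣzᵢKᵢ − 1 = 0.166 and g(1) = 1 − Σzᵢ/Kᵢ = -0.414, so a root lies in (0, 1).
Newton–Raphson from β = 0.5:
  β = 0.500: g = 0.0035, g' = -0.406 → β = 0.509
Converged at β = 0.509.
Compositions from xᵢ = zᵢ/(1+β(Kᵢ−1)), yᵢ = Kᵢxᵢ:
  chloroform: x = 0.345, y = 0.559
  MEK: x = 0.319, y = 0.357
  n-octane: x = 0.336, y = 0.084

x_n-octane = 0.336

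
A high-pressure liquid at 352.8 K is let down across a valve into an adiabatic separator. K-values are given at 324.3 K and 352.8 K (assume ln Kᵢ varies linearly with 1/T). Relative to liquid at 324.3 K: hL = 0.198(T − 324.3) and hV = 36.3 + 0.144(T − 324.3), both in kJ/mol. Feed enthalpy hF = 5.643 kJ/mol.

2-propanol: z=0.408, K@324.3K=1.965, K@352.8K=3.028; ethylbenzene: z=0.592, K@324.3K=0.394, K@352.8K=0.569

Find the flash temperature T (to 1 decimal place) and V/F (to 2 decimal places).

T = 327.4 K, V/F = 0.14

Adiabatic flash: solve Rachford–Rice at each trial T, then check hF = ψ·hV(T) + (1−ψ)·hL(T).
  T = 324.3 K: K = (1.965, 0.394), RR gives ψ = 0.060, H_out = 2.171 kJ/mol
  T = 352.8 K: K = (3.028, 0.569), RR gives ψ = 0.655, H_out = 28.402 kJ/mol
  T = 338.6 K: K = (2.463, 0.477), RR gives ψ = 0.376, H_out = 16.200 kJ/mol
  T = 331.5 K: K = (2.207, 0.435), RR gives ψ = 0.232, H_out = 9.745 kJ/mol
  T = 327.9 K: K = (2.084, 0.414), RR gives ψ = 0.150, H_out = 6.140 kJ/mol
  T = 326.1 K: K = (2.024, 0.404), RR gives ψ = 0.106, H_out = 4.209 kJ/mol
Linear interpolation between T = 326.1 (H_out = 4.209) and T = 327.9 (H_out = 6.140) on hF = 5.643 gives T ≈ 327.4 K, at which ψ = 0.14.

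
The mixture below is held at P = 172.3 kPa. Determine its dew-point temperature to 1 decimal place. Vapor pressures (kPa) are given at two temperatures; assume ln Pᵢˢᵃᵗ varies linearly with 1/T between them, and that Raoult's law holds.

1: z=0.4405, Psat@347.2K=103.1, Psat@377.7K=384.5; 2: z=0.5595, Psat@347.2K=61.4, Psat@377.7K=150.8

T = 371.9 K

Dew-point temperature: Σzᵢ·P/Pᵢˢᵃᵗ(T) = 1. Interpolate ln Pᵢˢᵃᵗ = aᵢ + bᵢ/T.
  T = 347.2 K: ΣzᵢP/Pᵢˢᵃᵗ = 2.3062
  T = 377.7 K: ΣzᵢP/Pᵢˢᵃᵗ = 0.8367
  T = 362.4 K: ΣzᵢP/Pᵢˢᵃᵗ = 1.3561
  T = 370.0 K: ΣzᵢP/Pᵢˢᵃᵗ = 1.0605
  T = 373.9 K: ΣzᵢP/Pᵢˢᵃᵗ = 0.9392
  T = 371.9 K: ΣzᵢP/Pᵢˢᵃᵗ = 0.9992
Interpolating between 370.0 K and 371.9 K gives T ≈ 371.9 K.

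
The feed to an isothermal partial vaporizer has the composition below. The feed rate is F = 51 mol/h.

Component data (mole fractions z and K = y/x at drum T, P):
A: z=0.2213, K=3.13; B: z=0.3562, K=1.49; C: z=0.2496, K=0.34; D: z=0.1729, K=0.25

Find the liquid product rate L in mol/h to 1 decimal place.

Newton–Raphson from β = 0.32:
  β = 0.3200: g = 0.05172, g' = -0.7621 → β = 0.3879
  β = 0.3879: g = 0.00049, g' = -0.7513 → β = 0.3885
Converged at β = 0.3885.
Then V = β·F = 0.3885·51 = 19.8 mol/h and L = F − V = 31.2 mol/h.

L = 31.2 mol/h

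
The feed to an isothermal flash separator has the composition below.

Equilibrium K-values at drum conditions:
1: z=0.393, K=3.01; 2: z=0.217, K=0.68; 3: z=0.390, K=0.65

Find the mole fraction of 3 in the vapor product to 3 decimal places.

y_3 = 0.362

Material balance + equilibrium reduce to Σ zᵢ(Kᵢ−1)/(1+β(Kᵢ−1)) = 0.
Feasibility: ΣzᵢKᵢ = 1.584, Σzᵢ/Kᵢ = 1.050 — both > 1, two phases present.
Newton iteration, β⁰ = 0.61:
  β = 0.610: g = 0.0950, g' = -0.432 → β = 0.830
  β = 0.830: g = 0.0091, g' = -0.359 → β = 0.855
  β = 0.855: g = 0.0001, g' = -0.354 → β = 0.856
Converged at β = 0.856.
Compositions from xᵢ = zᵢ/(1+β(Kᵢ−1)), yᵢ = Kᵢxᵢ:
  1: x = 0.145, y = 0.435
  2: x = 0.299, y = 0.203
  3: x = 0.557, y = 0.362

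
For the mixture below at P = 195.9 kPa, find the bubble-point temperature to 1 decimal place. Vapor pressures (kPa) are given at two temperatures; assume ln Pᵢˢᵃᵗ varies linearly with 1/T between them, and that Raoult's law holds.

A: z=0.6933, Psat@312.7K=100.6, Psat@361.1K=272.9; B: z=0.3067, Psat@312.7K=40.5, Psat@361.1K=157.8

Bubble-point temperature: ΣzᵢPᵢˢᵃᵗ(T) = P. Interpolate ln Pᵢˢᵃᵗ = aᵢ + bᵢ/T.
  T = 312.7 K: ΣzᵢPᵢˢᵃᵗ = 82.17 kPa
  T = 361.1 K: ΣzᵢPᵢˢᵃᵗ = 237.60 kPa
  T = 336.9 K: ΣzᵢPᵢˢᵃᵗ = 144.81 kPa
  T = 349.0 K: ΣzᵢPᵢˢᵃᵗ = 186.99 kPa
  T = 355.1 K: ΣzᵢPᵢˢᵃᵗ = 211.39 kPa
  T = 352.1 K: ΣzᵢPᵢˢᵃᵗ = 199.12 kPa
  T = 350.6 K: ΣzᵢPᵢˢᵃᵗ = 193.18 kPa
Interpolating between 350.6 K and 352.1 K gives T ≈ 351.3 K.

T = 351.3 K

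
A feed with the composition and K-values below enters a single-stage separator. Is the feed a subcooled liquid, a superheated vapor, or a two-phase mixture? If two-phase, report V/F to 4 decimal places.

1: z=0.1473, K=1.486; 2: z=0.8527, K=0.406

subcooled liquid

ΣzᵢKᵢ = 0.5651; Σzᵢ/Kᵢ = 2.1994.
Since ΣzᵢKᵢ < 1 the mixture is below its bubble point — single liquid phase.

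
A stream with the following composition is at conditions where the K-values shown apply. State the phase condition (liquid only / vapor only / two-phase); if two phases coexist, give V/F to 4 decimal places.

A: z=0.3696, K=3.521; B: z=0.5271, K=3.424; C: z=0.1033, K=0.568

vapor only

ΣzᵢKᵢ = 3.1648; Σzᵢ/Kᵢ = 0.4408.
Since Σzᵢ/Kᵢ < 1 the mixture is above its dew point — single vapor phase.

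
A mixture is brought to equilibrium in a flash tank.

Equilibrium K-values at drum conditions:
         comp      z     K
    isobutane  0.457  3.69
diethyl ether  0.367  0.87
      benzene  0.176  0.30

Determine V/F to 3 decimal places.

V/F = 0.869

Rachford–Rice: g(V/F) = Σ zᵢ(Kᵢ−1)/(1+V/F(Kᵢ−1)) = 0.
g(0) = ΣzᵢKᵢ − 1 = 1.058 and g(1) = 1 − Σzᵢ/Kᵢ = -0.132, so a root lies in (0, 1).
Newton–Raphson from V/F = 0.5:
  V/F = 0.500: g = 0.2837, g' = -0.813 → V/F = 0.849
  V/F = 0.849: g = 0.0170, g' = -0.839 → V/F = 0.869
Converged at V/F = 0.869.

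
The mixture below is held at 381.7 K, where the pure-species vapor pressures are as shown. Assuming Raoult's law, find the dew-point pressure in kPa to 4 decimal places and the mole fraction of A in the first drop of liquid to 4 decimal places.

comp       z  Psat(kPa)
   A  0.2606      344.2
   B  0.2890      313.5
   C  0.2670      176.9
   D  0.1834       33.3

Pdew = 114.9980 kPa, x_A = 0.0871

At the dew point ψ → 1, so Σzᵢ/Kᵢ = 1 with Kᵢ = Pᵢˢᵃᵗ/P ⇒ 1/P = Σzᵢ/Pᵢˢᵃᵗ.
1/P = 0.2606/344.2 + 0.2890/313.5 + 0.2670/176.9 + 0.1834/33.3 = 0.0086958 ⇒ P = 114.9980 kPa
xᵢ = zᵢP/Pᵢˢᵃᵗ ⇒ x_A = 0.2606·114.9980/344.2 = 0.0871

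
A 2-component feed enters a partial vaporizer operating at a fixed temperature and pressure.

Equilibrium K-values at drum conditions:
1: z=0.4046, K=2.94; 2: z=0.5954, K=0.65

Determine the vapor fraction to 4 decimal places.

ψ = 0.8491

Newton–Raphson from ψ = 0.5:
  ψ = 0.5000: g = 0.14584, g' = -0.4995 → ψ = 0.7920
  ψ = 0.7920: g = 0.02116, g' = -0.3763 → ψ = 0.8482
  ψ = 0.8482: g = 0.00033, g' = -0.3651 → ψ = 0.8491
Converged at ψ = 0.8491.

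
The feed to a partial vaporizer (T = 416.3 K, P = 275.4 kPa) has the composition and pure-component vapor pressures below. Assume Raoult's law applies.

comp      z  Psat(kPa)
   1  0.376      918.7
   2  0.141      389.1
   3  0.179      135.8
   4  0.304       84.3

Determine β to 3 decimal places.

Raoult's law: Kᵢ = Pᵢˢᵃᵗ/P = Pᵢˢᵃᵗ/275.4.
  K_1 = 918.7/275.4 = 3.33588, K_2 = 389.1/275.4 = 1.41285, K_3 = 135.8/275.4 = 0.49310, K_4 = 84.3/275.4 = 0.30610
Material balance + equilibrium reduce to Σ zᵢ(Kᵢ−1)/(1+β(Kᵢ−1)) = 0.
Check two-phase: ΣzᵢKᵢ = 1.635 > 1 and Σzᵢ/Kᵢ = 1.569 > 1, so g(0) = 0.635 > 0 and g(1) = -0.569 < 0.
Iterate (Newton) starting at β = 0.5:
  β = 0.500: g = 0.0088, g' = -0.879 → β = 0.510
Converged at β = 0.510.

β = 0.510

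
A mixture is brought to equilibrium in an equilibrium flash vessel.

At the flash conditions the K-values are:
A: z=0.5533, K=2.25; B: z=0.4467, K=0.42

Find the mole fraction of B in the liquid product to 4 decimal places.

Iterate (Newton) starting at ψ = 0.32:
  ψ = 0.3200: g = 0.17589, g' = -0.6677 → ψ = 0.5834
  ψ = 0.5834: g = 0.00834, g' = -0.6324 → ψ = 0.5966
Converged at ψ = 0.5966.
Compositions from xᵢ = zᵢ/(1+ψ(Kᵢ−1)), yᵢ = Kᵢxᵢ:
  A: x = 0.3169, y = 0.7131
  B: x = 0.6831, y = 0.2869

x_B = 0.6831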